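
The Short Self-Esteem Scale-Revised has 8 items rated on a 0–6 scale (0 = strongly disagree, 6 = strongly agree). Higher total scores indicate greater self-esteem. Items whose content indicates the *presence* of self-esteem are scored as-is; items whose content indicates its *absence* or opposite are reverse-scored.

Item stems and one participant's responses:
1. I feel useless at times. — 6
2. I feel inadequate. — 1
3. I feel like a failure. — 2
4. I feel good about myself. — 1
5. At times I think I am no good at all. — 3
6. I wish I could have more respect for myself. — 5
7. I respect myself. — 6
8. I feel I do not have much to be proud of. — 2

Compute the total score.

Items 1, 2, 3, 5, 6, 8 describe the absence/opposite of self-esteem → reverse-score.
reversed = (0+6) − raw = 6 − raw.
  item 1: 6 − 6 = 0
  item 2: 6 − 1 = 5
  item 3: 6 − 2 = 4
  item 4: 1
  item 5: 6 − 3 = 3
  item 6: 6 − 5 = 1
  item 7: 6
  item 8: 6 − 2 = 4
Total = 0 + 5 + 4 + 1 + 3 + 1 + 6 + 4 = 24

24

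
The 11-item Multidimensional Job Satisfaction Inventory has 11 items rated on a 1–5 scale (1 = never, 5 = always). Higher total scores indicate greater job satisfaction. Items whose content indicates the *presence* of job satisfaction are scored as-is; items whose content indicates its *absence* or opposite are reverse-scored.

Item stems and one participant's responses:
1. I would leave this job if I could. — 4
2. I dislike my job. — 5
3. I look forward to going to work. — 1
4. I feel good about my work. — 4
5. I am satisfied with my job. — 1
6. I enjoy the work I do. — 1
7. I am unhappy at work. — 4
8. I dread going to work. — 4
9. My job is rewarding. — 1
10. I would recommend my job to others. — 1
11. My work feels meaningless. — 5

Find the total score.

Items 1, 2, 7, 8, 11 describe the absence/opposite of job satisfaction → reverse-score.
reverse-coded value = 6 − response.
  item 1: 6 − 4 = 2
  item 2: 6 − 5 = 1
  item 3: 1
  item 4: 4
  item 5: 1
  item 6: 1
  item 7: 6 − 4 = 2
  item 8: 6 − 4 = 2
  item 9: 1
  item 10: 1
  item 11: 6 − 5 = 1
Total = 2 + 1 + 1 + 4 + 1 + 1 + 2 + 2 + 1 + 1 + 1 = 17

17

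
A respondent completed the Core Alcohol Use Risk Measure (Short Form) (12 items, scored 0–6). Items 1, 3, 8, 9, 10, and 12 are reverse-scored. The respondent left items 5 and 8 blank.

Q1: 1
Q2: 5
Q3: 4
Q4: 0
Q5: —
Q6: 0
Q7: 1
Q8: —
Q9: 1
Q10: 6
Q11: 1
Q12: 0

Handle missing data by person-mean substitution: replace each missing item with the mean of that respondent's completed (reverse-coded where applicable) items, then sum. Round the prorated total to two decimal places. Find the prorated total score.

30.00

Reverse-coded (on a 0–6 scale, reversed = 6 − raw):
  item 1: 6 − 1 = 5
  item 3: 6 − 4 = 2
  item 9: 6 − 1 = 5
  item 10: 6 − 6 = 0
  item 12: 6 − 0 = 6
Completed scored items (10 of 12): 5, 5, 2, 0, 0, 1, 5, 0, 1, 6; sum = 25.
Person mean = 25 / 10 ≈ 2.5000
Prorated total = (25 / 10) × 12 = 30.00 (to 2 dp)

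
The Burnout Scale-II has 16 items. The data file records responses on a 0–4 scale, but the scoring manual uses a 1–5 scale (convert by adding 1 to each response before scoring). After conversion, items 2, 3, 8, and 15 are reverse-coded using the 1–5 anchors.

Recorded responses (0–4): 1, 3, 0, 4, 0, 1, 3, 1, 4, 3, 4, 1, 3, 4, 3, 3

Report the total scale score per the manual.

Convert to 1–5: 2, 4, 1, 5, 1, 2, 4, 2, 5, 4, 5, 2, 4, 5, 4, 4
Reverse-coded (reversed = (1+5) − raw = 6 − raw):
  item 2: 6 − 4 = 2
  item 3: 6 − 1 = 5
  item 8: 6 − 2 = 4
  item 15: 6 − 4 = 2
Scored: 2, 2, 5, 5, 1, 2, 4, 4, 5, 4, 5, 2, 4, 5, 2, 4
Total = 56

56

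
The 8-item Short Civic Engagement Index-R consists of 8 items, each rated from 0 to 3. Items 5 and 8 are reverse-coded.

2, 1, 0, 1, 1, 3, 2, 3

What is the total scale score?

Raw sum = 13. Reverse-coded items: 5, 8; their raw sum = 4.
Each reversal replaces raw with 3 − raw, changing the total by 3 − 2·raw per item.
Total = 13 + 2·3 − 2·4 = 13 + 6 − 8 = 11

11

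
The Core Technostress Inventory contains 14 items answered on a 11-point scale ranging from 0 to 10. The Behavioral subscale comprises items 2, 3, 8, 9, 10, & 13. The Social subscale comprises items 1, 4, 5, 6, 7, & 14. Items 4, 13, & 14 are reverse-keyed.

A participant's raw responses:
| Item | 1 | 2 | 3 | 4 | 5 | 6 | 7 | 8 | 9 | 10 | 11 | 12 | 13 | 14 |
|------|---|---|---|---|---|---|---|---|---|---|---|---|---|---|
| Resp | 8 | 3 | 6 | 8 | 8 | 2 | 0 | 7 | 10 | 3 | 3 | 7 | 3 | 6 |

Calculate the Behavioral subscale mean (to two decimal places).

6.00

Behavioral items: 2, 3, 8, 9, 10, 13.
Of these, item 13 is reverse-keyed; reversed = (0+10) − raw = 10 − raw.
  item 2: 3
  item 3: 6
  item 8: 7
  item 9: 10
  item 10: 3
  item 13: 10 − 3 = 7
Sum = 3 + 6 + 7 + 10 + 3 + 7 = 36
Mean = 36 / 6 = 6.00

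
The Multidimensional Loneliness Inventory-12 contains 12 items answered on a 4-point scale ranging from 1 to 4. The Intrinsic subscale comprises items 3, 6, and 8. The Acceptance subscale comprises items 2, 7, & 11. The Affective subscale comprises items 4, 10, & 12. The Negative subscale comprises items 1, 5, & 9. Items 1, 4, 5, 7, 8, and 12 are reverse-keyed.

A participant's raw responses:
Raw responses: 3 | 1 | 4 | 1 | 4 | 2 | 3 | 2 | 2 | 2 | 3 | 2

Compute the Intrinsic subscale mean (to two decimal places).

3.00

Intrinsic items: 3, 6, 8.
Of these, item 8 is reverse-keyed; on a 1–4 scale, reversed = 5 − raw.
  item 3: 4
  item 6: 2
  item 8: 5 − 2 = 3
Sum = 4 + 2 + 3 = 9
Mean = 9 / 3 = 3.00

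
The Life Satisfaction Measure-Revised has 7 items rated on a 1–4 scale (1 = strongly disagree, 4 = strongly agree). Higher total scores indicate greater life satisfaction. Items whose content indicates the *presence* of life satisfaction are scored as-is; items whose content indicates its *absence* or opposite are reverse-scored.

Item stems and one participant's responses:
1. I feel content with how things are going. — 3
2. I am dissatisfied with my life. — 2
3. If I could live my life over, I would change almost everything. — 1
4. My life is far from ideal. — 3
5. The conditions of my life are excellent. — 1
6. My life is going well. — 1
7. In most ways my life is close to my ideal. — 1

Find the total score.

15

Items 2, 3, 4 describe the absence/opposite of life satisfaction → reverse-score.
reverse-coded value = 5 − response.
  item 1: 3
  item 2: 5 − 2 = 3
  item 3: 5 − 1 = 4
  item 4: 5 − 3 = 2
  item 5: 1
  item 6: 1
  item 7: 1
Total = 3 + 3 + 4 + 2 + 1 + 1 + 1 = 15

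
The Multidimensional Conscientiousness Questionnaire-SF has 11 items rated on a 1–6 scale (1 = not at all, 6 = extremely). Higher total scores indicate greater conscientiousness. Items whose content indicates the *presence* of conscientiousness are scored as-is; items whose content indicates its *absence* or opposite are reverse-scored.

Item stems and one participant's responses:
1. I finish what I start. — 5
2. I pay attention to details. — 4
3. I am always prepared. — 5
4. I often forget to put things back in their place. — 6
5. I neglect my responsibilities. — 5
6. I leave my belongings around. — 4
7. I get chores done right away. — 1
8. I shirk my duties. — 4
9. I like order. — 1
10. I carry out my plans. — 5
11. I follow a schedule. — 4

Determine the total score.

34

Items 4, 5, 6, 8 describe the absence/opposite of conscientiousness → reverse-score.
on a 1–6 scale, reversed = 7 − raw.
  item 1: 5
  item 2: 4
  item 3: 5
  item 4: 7 − 6 = 1
  item 5: 7 − 5 = 2
  item 6: 7 − 4 = 3
  item 7: 1
  item 8: 7 − 4 = 3
  item 9: 1
  item 10: 5
  item 11: 4
Total = 5 + 4 + 5 + 1 + 2 + 3 + 1 + 3 + 1 + 5 + 4 = 34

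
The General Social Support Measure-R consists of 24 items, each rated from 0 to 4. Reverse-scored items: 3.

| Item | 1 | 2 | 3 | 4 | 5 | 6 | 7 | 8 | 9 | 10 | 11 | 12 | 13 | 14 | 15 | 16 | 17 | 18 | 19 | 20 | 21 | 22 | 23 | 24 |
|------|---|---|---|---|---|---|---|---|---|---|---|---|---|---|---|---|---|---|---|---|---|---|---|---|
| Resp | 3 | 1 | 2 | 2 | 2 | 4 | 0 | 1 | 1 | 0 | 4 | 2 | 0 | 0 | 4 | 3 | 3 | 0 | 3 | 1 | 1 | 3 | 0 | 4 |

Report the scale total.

44

Raw sum = 44. Reverse-scored items: 3; their raw sum = 2.
Each reversal replaces raw with 4 − raw, changing the total by 4 − 2·raw per item.
Total = 44 + 1·4 − 2·2 = 44 + 4 − 4 = 44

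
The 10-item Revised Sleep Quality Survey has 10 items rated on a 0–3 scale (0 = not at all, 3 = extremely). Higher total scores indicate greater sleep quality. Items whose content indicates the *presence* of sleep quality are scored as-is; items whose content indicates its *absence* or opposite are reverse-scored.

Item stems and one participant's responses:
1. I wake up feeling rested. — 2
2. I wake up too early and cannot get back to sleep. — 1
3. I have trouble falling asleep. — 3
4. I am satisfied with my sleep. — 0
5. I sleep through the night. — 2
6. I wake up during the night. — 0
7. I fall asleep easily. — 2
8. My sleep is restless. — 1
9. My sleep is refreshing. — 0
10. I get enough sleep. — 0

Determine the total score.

13

Items 2, 3, 6, 8 describe the absence/opposite of sleep quality → reverse-score.
reverse-coded value = 3 − response.
  item 1: 2
  item 2: 3 − 1 = 2
  item 3: 3 − 3 = 0
  item 4: 0
  item 5: 2
  item 6: 3 − 0 = 3
  item 7: 2
  item 8: 3 − 1 = 2
  item 9: 0
  item 10: 0
Total = 2 + 2 + 0 + 0 + 2 + 3 + 2 + 2 + 0 + 0 = 13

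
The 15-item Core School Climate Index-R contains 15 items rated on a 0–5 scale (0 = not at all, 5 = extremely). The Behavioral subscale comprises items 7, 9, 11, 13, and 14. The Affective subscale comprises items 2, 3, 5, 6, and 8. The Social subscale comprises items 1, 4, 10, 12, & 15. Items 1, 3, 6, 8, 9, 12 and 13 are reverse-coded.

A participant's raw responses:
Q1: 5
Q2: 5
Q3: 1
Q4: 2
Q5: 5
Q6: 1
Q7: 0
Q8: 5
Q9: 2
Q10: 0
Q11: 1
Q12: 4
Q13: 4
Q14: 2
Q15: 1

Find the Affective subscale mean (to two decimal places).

Affective items: 2, 3, 5, 6, 8.
Of these, items 3, 6, & 8 are reverse-coded; reversed = (0+5) − raw = 5 − raw.
  item 2: 5
  item 3: 5 − 1 = 4
  item 5: 5
  item 6: 5 − 1 = 4
  item 8: 5 − 5 = 0
Sum = 5 + 4 + 5 + 4 + 0 = 18
Mean = 18 / 5 = 3.60

3.60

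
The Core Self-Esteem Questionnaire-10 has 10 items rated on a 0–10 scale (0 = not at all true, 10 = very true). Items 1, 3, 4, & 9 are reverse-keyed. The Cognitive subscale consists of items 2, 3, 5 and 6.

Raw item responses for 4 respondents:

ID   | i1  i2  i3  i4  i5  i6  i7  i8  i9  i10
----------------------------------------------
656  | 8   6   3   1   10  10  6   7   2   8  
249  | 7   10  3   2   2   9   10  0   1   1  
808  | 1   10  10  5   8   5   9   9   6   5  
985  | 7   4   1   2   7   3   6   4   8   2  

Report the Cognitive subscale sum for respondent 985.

23

Respondent 985 raw: 7, 4, 1, 2, 7, 3, 6, 4, 8, 2.
Cognitive items: 2, 3, 5, 6.
Reverse-coded (on a 0–10 scale, reversed = 10 − raw):
  item 2: 4
  item 3: 10 − 1 = 9
  item 5: 7
  item 6: 3
Sum = 4 + 9 + 7 + 3 = 23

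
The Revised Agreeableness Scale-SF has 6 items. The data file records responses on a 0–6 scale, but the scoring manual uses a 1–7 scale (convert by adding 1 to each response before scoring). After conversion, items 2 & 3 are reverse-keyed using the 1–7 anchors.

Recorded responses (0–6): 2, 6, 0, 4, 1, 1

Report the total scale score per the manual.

Convert to 1–7: 3, 7, 1, 5, 2, 2
Reverse-coded (reversed = (1+7) − raw = 8 − raw):
  item 2: 8 − 7 = 1
  item 3: 8 − 1 = 7
Scored: 3, 1, 7, 5, 2, 2
Total = 20

20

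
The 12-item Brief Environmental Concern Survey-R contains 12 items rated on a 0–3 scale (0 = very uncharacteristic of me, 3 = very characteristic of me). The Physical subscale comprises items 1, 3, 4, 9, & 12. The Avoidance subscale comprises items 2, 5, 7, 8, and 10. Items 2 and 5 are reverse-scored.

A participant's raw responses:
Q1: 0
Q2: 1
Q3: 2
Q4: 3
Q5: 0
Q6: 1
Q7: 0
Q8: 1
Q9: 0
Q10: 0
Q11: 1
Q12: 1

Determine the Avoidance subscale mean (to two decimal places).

Avoidance items: 2, 5, 7, 8, 10.
Of these, items 2 and 5 are reverse-scored; reversed = (0+3) − raw = 3 − raw.
  item 2: 3 − 1 = 2
  item 5: 3 − 0 = 3
  item 7: 0
  item 8: 1
  item 10: 0
Sum = 2 + 3 + 0 + 1 + 0 = 6
Mean = 6 / 5 = 1.20

1.20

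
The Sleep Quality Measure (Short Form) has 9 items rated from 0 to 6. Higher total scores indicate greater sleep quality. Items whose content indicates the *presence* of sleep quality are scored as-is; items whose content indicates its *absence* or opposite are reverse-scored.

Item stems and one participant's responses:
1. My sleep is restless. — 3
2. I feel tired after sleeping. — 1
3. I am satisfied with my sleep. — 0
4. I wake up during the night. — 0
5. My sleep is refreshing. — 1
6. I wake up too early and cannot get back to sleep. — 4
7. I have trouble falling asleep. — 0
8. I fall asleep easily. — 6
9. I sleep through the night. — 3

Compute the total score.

Items 1, 2, 4, 6, 7 describe the absence/opposite of sleep quality → reverse-score.
reversed = (0+6) − raw = 6 − raw.
  item 1: 6 − 3 = 3
  item 2: 6 − 1 = 5
  item 3: 0
  item 4: 6 − 0 = 6
  item 5: 1
  item 6: 6 − 4 = 2
  item 7: 6 − 0 = 6
  item 8: 6
  item 9: 3
Total = 3 + 5 + 0 + 6 + 1 + 2 + 6 + 6 + 3 = 32

32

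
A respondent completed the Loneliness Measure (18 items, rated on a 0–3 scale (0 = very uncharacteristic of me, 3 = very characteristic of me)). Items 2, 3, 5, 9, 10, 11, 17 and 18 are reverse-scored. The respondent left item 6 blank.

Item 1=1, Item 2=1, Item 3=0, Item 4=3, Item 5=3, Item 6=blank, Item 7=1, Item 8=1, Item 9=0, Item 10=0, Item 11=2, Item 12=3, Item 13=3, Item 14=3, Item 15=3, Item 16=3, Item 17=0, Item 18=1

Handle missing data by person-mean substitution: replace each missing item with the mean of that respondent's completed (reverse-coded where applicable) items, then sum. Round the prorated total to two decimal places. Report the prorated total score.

40.24

Reverse-coded (reverse-coded value = 3 − response):
  item 2: 3 − 1 = 2
  item 3: 3 − 0 = 3
  item 5: 3 − 3 = 0
  item 9: 3 − 0 = 3
  item 10: 3 − 0 = 3
  item 11: 3 − 2 = 1
  item 17: 3 − 0 = 3
  item 18: 3 − 1 = 2
Completed scored items (17 of 18): 1, 2, 3, 3, 0, 1, 1, 3, 3, 1, 3, 3, 3, 3, 3, 3, 2; sum = 38.
Person mean = 38 / 17 ≈ 2.2353
Prorated total = (38 / 17) × 18 = 40.24 (to 2 dp)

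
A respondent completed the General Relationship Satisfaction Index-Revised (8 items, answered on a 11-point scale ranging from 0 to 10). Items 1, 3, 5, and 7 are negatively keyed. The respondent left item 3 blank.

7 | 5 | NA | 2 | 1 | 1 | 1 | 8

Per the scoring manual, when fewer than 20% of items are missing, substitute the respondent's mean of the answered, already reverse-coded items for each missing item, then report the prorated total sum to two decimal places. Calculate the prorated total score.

Reverse-coded (on a 0–10 scale, reversed = 10 − raw):
  item 1: 10 − 7 = 3
  item 5: 10 − 1 = 9
  item 7: 10 − 1 = 9
Completed scored items (7 of 8): 3, 5, 2, 9, 1, 9, 8; sum = 37.
Person mean = 37 / 7 ≈ 5.2857
Prorated total = (37 / 7) × 8 = 42.29 (to 2 dp)

42.29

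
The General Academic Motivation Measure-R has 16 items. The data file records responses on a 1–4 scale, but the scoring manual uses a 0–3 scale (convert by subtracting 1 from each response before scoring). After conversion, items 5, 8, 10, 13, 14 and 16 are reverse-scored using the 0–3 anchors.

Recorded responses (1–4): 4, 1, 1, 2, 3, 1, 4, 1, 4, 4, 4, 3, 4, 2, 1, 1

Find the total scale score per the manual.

Convert to 0–3: 3, 0, 0, 1, 2, 0, 3, 0, 3, 3, 3, 2, 3, 1, 0, 0
Reverse-coded (reverse-coded value = 3 − response):
  item 5: 3 − 2 = 1
  item 8: 3 − 0 = 3
  item 10: 3 − 3 = 0
  item 13: 3 − 3 = 0
  item 14: 3 − 1 = 2
  item 16: 3 − 0 = 3
Scored: 3, 0, 0, 1, 1, 0, 3, 3, 3, 0, 3, 2, 0, 2, 0, 3
Total = 24

24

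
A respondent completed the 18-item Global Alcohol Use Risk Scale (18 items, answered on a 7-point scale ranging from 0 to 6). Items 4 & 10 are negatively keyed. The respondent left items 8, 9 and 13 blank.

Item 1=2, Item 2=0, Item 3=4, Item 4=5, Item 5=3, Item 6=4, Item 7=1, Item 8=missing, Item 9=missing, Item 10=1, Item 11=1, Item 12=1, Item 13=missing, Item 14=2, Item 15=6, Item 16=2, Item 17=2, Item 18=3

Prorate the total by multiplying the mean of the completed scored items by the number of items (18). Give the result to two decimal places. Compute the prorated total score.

44.40

Reverse-coded (reverse-coded value = 6 − response):
  item 4: 6 − 5 = 1
  item 10: 6 − 1 = 5
Completed scored items (15 of 18): 2, 0, 4, 1, 3, 4, 1, 5, 1, 1, 2, 6, 2, 2, 3; sum = 37.
Person mean = 37 / 15 ≈ 2.4667
Prorated total = (37 / 15) × 18 = 44.40 (to 2 dp)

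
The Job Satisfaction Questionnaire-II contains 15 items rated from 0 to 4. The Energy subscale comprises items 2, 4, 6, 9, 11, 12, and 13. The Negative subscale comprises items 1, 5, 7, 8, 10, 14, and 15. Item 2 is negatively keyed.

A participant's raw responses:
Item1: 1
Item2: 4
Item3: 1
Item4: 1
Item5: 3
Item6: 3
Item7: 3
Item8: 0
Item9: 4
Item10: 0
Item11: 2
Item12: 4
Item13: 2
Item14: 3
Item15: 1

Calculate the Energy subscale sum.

Energy items: 2, 4, 6, 9, 11, 12, 13.
Of these, item 2 is negatively keyed; reversed = (0+4) − raw = 4 − raw.
  item 2: 4 − 4 = 0
  item 4: 1
  item 6: 3
  item 9: 4
  item 11: 2
  item 12: 4
  item 13: 2
Sum = 0 + 1 + 3 + 4 + 2 + 4 + 2 = 16

16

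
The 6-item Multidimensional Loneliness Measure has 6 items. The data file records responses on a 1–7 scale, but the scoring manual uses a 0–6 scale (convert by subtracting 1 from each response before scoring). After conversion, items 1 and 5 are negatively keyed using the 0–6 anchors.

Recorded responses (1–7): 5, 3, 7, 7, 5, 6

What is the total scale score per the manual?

Convert to 0–6: 4, 2, 6, 6, 4, 5
Reverse-coded (on a 0–6 scale, reversed = 6 − raw):
  item 1: 6 − 4 = 2
  item 5: 6 − 4 = 2
Scored: 2, 2, 6, 6, 2, 5
Total = 23

23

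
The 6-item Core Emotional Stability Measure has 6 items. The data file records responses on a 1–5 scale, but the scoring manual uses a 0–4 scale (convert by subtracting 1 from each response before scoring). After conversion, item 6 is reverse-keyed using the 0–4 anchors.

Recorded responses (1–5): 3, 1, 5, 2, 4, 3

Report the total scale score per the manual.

12

Convert to 0–4: 2, 0, 4, 1, 3, 2
Reverse-coded (reverse-coded value = 4 − response):
  item 6: 4 − 2 = 2
Scored: 2, 0, 4, 1, 3, 2
Total = 12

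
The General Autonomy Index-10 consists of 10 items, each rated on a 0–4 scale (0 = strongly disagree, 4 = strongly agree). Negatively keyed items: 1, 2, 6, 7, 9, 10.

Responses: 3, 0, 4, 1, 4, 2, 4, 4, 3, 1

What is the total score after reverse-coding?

Reverse-coded items (reversed = (0+4) − raw = 4 − raw):
  item 1: 4 − 3 = 1
  item 2: 4 − 0 = 4
  item 6: 4 − 2 = 2
  item 7: 4 − 4 = 0
  item 9: 4 − 3 = 1
  item 10: 4 − 1 = 3
After reverse-coding: 1, 4, 4, 1, 4, 2, 0, 4, 1, 3
Total = 1 + 4 + 4 + 1 + 4 + 2 + 0 + 4 + 1 + 3 = 24

24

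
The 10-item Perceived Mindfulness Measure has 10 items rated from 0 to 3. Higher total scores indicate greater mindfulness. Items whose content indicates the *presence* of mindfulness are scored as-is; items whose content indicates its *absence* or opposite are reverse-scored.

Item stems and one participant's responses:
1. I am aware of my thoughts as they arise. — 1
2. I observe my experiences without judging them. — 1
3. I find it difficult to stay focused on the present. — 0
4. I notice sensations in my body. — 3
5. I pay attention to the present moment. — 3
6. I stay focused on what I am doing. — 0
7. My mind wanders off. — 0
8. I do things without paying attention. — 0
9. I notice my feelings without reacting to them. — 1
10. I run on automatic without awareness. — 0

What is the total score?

21

Items 3, 7, 8, 10 describe the absence/opposite of mindfulness → reverse-score.
on a 0–3 scale, reversed = 3 − raw.
  item 1: 1
  item 2: 1
  item 3: 3 − 0 = 3
  item 4: 3
  item 5: 3
  item 6: 0
  item 7: 3 − 0 = 3
  item 8: 3 − 0 = 3
  item 9: 1
  item 10: 3 − 0 = 3
Total = 1 + 1 + 3 + 3 + 3 + 0 + 3 + 3 + 1 + 3 = 21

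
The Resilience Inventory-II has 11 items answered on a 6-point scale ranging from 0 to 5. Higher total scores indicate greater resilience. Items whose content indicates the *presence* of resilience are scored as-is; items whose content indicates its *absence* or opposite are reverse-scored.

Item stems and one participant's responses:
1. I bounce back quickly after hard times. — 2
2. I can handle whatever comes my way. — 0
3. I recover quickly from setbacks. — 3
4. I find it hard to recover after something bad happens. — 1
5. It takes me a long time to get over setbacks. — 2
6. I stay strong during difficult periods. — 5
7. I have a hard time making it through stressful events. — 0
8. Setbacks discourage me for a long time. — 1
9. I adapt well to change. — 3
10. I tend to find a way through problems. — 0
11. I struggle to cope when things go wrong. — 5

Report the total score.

Items 4, 5, 7, 8, 11 describe the absence/opposite of resilience → reverse-score.
reverse-coded value = 5 − response.
  item 1: 2
  item 2: 0
  item 3: 3
  item 4: 5 − 1 = 4
  item 5: 5 − 2 = 3
  item 6: 5
  item 7: 5 − 0 = 5
  item 8: 5 − 1 = 4
  item 9: 3
  item 10: 0
  item 11: 5 − 5 = 0
Total = 2 + 0 + 3 + 4 + 3 + 5 + 5 + 4 + 3 + 0 + 0 = 29

29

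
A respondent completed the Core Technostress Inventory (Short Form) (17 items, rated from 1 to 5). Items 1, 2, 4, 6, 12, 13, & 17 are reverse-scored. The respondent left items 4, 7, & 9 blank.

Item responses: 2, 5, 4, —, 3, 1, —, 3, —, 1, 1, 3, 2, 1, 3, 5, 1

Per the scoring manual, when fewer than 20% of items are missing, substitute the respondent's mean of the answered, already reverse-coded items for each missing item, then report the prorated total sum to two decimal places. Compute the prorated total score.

52.21

Reverse-coded (on a 1–5 scale, reversed = 6 − raw):
  item 1: 6 − 2 = 4
  item 2: 6 − 5 = 1
  item 6: 6 − 1 = 5
  item 12: 6 − 3 = 3
  item 13: 6 − 2 = 4
  item 17: 6 − 1 = 5
Completed scored items (14 of 17): 4, 1, 4, 3, 5, 3, 1, 1, 3, 4, 1, 3, 5, 5; sum = 43.
Person mean = 43 / 14 ≈ 3.0714
Prorated total = (43 / 14) × 17 = 52.21 (to 2 dp)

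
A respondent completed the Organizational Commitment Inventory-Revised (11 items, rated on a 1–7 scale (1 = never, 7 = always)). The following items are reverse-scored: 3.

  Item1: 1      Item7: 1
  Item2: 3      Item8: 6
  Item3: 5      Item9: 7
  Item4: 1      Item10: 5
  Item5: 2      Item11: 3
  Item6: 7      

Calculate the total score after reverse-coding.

39

Reverse-coded items (on a 1–7 scale, reversed = 8 − raw):
  item 3: 8 − 5 = 3
Scored items: 1, 3, 3, 1, 2, 7, 1, 6, 7, 5, 3
Total = 1 + 3 + 3 + 1 + 2 + 7 + 1 + 6 + 7 + 5 + 3 = 39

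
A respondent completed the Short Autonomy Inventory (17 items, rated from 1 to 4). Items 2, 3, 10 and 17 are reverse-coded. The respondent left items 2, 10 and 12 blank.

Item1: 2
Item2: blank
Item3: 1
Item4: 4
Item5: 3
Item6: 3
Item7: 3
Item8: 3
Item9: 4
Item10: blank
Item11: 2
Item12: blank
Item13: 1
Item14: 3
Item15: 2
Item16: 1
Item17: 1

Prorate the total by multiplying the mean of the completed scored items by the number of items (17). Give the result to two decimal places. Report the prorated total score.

Reverse-coded (on a 1–4 scale, reversed = 5 − raw):
  item 3: 5 − 1 = 4
  item 17: 5 − 1 = 4
Completed scored items (14 of 17): 2, 4, 4, 3, 3, 3, 3, 4, 2, 1, 3, 2, 1, 4; sum = 39.
Person mean = 39 / 14 ≈ 2.7857
Prorated total = (39 / 14) × 17 = 47.36 (to 2 dp)

47.36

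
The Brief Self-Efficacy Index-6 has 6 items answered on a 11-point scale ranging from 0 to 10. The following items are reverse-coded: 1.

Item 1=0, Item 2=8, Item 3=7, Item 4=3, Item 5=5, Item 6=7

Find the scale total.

40

Apply reverse scoring (on a 0–10 scale, reversed = 10 − raw):
  item 1: 10 − 0 = 10
Scored responses: 10, 8, 7, 3, 5, 7
Total = 10 + 8 + 7 + 3 + 5 + 7 = 40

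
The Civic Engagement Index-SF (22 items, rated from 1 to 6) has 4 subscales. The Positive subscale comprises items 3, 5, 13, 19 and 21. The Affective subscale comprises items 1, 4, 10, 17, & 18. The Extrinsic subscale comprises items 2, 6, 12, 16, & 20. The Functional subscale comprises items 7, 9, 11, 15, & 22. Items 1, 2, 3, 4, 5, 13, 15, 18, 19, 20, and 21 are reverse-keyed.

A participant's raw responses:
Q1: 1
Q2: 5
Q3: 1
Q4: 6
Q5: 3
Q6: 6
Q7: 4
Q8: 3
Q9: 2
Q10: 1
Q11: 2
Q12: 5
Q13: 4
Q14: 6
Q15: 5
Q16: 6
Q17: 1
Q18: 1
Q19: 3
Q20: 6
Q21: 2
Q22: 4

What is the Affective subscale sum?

Affective items: 1, 4, 10, 17, 18.
Of these, items 1, 4, & 18 are reverse-keyed; reversed = (1+6) − raw = 7 − raw.
  item 1: 7 − 1 = 6
  item 4: 7 − 6 = 1
  item 10: 1
  item 17: 1
  item 18: 7 − 1 = 6
Sum = 6 + 1 + 1 + 1 + 6 = 15

15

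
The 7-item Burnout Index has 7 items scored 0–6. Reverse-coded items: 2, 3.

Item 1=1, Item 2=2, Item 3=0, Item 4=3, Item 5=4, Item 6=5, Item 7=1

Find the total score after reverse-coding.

Reverse-coded items (reverse-coded value = 6 − response):
  item 2: 6 − 2 = 4
  item 3: 6 − 0 = 6
Scored responses: 1, 4, 6, 3, 4, 5, 1
Total = 1 + 4 + 6 + 3 + 4 + 5 + 1 = 24

24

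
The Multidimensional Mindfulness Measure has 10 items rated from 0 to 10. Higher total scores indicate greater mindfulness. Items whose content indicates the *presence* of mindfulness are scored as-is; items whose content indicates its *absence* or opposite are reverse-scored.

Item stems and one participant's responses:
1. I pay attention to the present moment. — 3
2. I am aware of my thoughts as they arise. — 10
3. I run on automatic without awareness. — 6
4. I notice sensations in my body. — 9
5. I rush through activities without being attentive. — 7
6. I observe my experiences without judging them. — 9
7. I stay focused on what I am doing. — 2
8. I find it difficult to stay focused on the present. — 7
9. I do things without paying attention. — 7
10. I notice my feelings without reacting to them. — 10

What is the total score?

56

Items 3, 5, 8, 9 describe the absence/opposite of mindfulness → reverse-score.
on a 0–10 scale, reversed = 10 − raw.
  item 1: 3
  item 2: 10
  item 3: 10 − 6 = 4
  item 4: 9
  item 5: 10 − 7 = 3
  item 6: 9
  item 7: 2
  item 8: 10 − 7 = 3
  item 9: 10 − 7 = 3
  item 10: 10
Total = 3 + 10 + 4 + 9 + 3 + 9 + 2 + 3 + 3 + 10 = 56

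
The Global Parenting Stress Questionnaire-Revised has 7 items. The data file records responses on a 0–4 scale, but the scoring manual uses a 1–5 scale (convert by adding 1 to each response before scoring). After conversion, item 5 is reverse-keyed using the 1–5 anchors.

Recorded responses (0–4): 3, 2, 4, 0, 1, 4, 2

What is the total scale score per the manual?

Convert to 1–5: 4, 3, 5, 1, 2, 5, 3
Reverse-coded (reversed = (1+5) − raw = 6 − raw):
  item 5: 6 − 2 = 4
Scored: 4, 3, 5, 1, 4, 5, 3
Total = 25

25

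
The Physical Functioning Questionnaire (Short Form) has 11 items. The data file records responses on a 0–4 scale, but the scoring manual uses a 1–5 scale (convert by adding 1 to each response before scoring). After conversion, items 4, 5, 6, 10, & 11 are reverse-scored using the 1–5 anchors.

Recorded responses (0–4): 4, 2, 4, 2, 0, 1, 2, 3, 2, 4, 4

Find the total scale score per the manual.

Convert to 1–5: 5, 3, 5, 3, 1, 2, 3, 4, 3, 5, 5
Reverse-coded (reversed = (1+5) − raw = 6 − raw):
  item 4: 6 − 3 = 3
  item 5: 6 − 1 = 5
  item 6: 6 − 2 = 4
  item 10: 6 − 5 = 1
  item 11: 6 − 5 = 1
Scored: 5, 3, 5, 3, 5, 4, 3, 4, 3, 1, 1
Total = 37

37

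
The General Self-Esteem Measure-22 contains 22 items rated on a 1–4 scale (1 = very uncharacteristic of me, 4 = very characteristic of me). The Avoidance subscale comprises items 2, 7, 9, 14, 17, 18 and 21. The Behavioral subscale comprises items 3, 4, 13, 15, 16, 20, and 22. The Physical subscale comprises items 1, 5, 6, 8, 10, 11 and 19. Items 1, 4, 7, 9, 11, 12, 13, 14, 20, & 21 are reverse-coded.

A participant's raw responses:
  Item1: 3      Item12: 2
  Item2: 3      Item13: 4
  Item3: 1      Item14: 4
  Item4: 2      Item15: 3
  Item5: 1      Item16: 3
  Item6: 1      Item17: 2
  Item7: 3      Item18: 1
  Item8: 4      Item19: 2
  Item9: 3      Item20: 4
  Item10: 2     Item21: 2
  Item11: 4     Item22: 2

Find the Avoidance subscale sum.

14

Avoidance items: 2, 7, 9, 14, 17, 18, 21.
Of these, items 7, 9, 14, & 21 are reverse-coded; reverse-coded value = 5 − response.
  item 2: 3
  item 7: 5 − 3 = 2
  item 9: 5 − 3 = 2
  item 14: 5 − 4 = 1
  item 17: 2
  item 18: 1
  item 21: 5 − 2 = 3
Sum = 3 + 2 + 2 + 1 + 2 + 1 + 3 = 14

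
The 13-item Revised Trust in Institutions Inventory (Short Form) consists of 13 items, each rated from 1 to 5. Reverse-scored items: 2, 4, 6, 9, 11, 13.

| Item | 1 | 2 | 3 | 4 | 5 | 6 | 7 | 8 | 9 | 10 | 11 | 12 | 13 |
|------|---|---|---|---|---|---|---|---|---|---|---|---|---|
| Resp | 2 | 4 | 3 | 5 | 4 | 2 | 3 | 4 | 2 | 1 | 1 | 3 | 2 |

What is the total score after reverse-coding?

40

Raw sum = 36. Reverse-scored items: 2, 4, 6, 9, 11, 13; their raw sum = 16.
Each reversal replaces raw with 6 − raw, changing the total by 6 − 2·raw per item.
Total = 36 + 6·6 − 2·16 = 36 + 36 − 32 = 40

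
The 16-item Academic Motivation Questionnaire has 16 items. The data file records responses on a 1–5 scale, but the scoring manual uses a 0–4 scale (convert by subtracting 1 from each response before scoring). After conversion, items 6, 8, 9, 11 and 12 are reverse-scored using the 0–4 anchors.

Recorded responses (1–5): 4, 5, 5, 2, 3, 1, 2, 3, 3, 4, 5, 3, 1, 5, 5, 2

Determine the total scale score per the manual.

Convert to 0–4: 3, 4, 4, 1, 2, 0, 1, 2, 2, 3, 4, 2, 0, 4, 4, 1
Reverse-coded (on a 0–4 scale, reversed = 4 − raw):
  item 6: 4 − 0 = 4
  item 8: 4 − 2 = 2
  item 9: 4 − 2 = 2
  item 11: 4 − 4 = 0
  item 12: 4 − 2 = 2
Scored: 3, 4, 4, 1, 2, 4, 1, 2, 2, 3, 0, 2, 0, 4, 4, 1
Total = 37

37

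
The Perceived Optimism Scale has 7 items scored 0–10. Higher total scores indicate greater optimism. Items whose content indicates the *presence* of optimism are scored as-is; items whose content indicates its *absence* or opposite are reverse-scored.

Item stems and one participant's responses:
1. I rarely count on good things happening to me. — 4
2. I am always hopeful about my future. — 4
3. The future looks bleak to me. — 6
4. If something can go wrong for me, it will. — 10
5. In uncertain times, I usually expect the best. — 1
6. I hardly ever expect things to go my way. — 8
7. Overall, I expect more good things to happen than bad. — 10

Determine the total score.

27

Items 1, 3, 4, 6 describe the absence/opposite of optimism → reverse-score.
reverse-coded value = 10 − response.
  item 1: 10 − 4 = 6
  item 2: 4
  item 3: 10 − 6 = 4
  item 4: 10 − 10 = 0
  item 5: 1
  item 6: 10 − 8 = 2
  item 7: 10
Total = 6 + 4 + 4 + 0 + 1 + 2 + 10 = 27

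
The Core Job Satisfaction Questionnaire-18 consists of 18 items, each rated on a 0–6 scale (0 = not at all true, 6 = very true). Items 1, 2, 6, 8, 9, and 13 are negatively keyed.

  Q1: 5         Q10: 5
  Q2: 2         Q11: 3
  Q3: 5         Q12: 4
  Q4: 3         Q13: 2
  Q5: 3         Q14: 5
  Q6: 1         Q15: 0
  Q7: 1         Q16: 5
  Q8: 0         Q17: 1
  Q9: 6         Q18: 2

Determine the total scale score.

57

Apply reverse scoring (reversed = (0+6) − raw = 6 − raw):
  item 1: 6 − 5 = 1
  item 2: 6 − 2 = 4
  item 6: 6 − 1 = 5
  item 8: 6 − 0 = 6
  item 9: 6 − 6 = 0
  item 13: 6 − 2 = 4
Scored responses: 1, 4, 5, 3, 3, 5, 1, 6, 0, 5, 3, 4, 4, 5, 0, 5, 1, 2
Total = 1 + 4 + 5 + 3 + 3 + 5 + 1 + 6 + 0 + 5 + 3 + 4 + 4 + 5 + 0 + 5 + 1 + 2 = 57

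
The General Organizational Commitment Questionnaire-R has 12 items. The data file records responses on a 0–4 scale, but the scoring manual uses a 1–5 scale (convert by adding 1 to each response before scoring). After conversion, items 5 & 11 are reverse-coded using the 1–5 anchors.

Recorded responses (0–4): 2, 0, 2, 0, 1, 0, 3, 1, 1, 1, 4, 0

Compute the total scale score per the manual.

Convert to 1–5: 3, 1, 3, 1, 2, 1, 4, 2, 2, 2, 5, 1
Reverse-coded (on a 1–5 scale, reversed = 6 − raw):
  item 5: 6 − 2 = 4
  item 11: 6 − 5 = 1
Scored: 3, 1, 3, 1, 4, 1, 4, 2, 2, 2, 1, 1
Total = 25

25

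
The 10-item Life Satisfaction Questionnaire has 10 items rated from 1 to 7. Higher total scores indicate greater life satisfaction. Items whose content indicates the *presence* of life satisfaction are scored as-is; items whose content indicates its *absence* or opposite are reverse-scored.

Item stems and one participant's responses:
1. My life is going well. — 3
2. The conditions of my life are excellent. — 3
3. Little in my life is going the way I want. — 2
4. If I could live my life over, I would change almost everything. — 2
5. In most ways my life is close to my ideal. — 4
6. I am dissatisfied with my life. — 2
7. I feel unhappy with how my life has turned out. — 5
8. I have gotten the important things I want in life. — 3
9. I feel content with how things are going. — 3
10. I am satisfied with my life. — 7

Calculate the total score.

Items 3, 4, 6, 7 describe the absence/opposite of life satisfaction → reverse-score.
reversed = (1+7) − raw = 8 − raw.
  item 1: 3
  item 2: 3
  item 3: 8 − 2 = 6
  item 4: 8 − 2 = 6
  item 5: 4
  item 6: 8 − 2 = 6
  item 7: 8 − 5 = 3
  item 8: 3
  item 9: 3
  item 10: 7
Total = 3 + 3 + 6 + 6 + 4 + 6 + 3 + 3 + 3 + 7 = 44

44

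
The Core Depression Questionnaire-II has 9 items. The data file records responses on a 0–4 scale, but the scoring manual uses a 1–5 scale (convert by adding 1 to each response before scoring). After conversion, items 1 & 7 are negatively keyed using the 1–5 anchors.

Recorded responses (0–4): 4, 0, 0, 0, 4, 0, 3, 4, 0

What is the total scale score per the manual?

18

Convert to 1–5: 5, 1, 1, 1, 5, 1, 4, 5, 1
Reverse-coded (reverse-coded value = 6 − response):
  item 1: 6 − 5 = 1
  item 7: 6 − 4 = 2
Scored: 1, 1, 1, 1, 5, 1, 2, 5, 1
Total = 18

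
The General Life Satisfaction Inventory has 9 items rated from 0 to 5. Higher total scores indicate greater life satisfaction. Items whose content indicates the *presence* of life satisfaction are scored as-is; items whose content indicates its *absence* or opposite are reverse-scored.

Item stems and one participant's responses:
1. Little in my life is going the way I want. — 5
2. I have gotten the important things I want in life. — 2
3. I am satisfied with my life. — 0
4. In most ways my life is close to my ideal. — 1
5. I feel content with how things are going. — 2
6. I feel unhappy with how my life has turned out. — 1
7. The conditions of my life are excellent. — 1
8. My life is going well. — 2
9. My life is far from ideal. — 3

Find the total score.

14

Items 1, 6, 9 describe the absence/opposite of life satisfaction → reverse-score.
reversed = (0+5) − raw = 5 − raw.
  item 1: 5 − 5 = 0
  item 2: 2
  item 3: 0
  item 4: 1
  item 5: 2
  item 6: 5 − 1 = 4
  item 7: 1
  item 8: 2
  item 9: 5 − 3 = 2
Total = 0 + 2 + 0 + 1 + 2 + 4 + 1 + 2 + 2 = 14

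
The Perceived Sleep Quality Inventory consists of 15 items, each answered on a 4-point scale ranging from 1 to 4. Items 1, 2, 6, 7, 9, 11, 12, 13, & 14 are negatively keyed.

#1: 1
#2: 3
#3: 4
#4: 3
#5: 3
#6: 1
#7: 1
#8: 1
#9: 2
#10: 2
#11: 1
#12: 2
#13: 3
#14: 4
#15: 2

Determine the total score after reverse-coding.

Reverse-coded items (on a 1–4 scale, reversed = 5 − raw):
  item 1: 5 − 1 = 4
  item 2: 5 − 3 = 2
  item 6: 5 − 1 = 4
  item 7: 5 − 1 = 4
  item 9: 5 − 2 = 3
  item 11: 5 − 1 = 4
  item 12: 5 − 2 = 3
  item 13: 5 − 3 = 2
  item 14: 5 − 4 = 1
After reverse-coding: 4, 2, 4, 3, 3, 4, 4, 1, 3, 2, 4, 3, 2, 1, 2
Total = 4 + 2 + 4 + 3 + 3 + 4 + 4 + 1 + 3 + 2 + 4 + 3 + 2 + 1 + 2 = 42

42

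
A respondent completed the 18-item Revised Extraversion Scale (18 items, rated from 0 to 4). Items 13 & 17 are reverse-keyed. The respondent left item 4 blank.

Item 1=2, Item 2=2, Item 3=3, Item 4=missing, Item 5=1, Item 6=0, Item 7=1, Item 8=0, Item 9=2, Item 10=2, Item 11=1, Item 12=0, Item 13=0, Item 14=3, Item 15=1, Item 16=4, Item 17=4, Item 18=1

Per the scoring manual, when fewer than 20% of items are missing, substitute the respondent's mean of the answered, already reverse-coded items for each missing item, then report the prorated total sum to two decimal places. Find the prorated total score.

28.59

Reverse-coded (reversed = (0+4) − raw = 4 − raw):
  item 13: 4 − 0 = 4
  item 17: 4 − 4 = 0
Completed scored items (17 of 18): 2, 2, 3, 1, 0, 1, 0, 2, 2, 1, 0, 4, 3, 1, 4, 0, 1; sum = 27.
Person mean = 27 / 17 ≈ 1.5882
Prorated total = (27 / 17) × 18 = 28.59 (to 2 dp)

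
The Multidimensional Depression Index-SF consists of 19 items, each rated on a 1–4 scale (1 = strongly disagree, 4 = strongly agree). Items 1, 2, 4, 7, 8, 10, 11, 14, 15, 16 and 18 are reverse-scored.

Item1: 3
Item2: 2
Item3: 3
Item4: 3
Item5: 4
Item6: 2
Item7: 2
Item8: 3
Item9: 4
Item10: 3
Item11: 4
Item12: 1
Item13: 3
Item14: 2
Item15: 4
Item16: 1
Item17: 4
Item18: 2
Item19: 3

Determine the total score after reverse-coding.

Reverse-scored items use 5 − raw:
  item 1: 5 − 3 = 2
  item 2: 5 − 2 = 3
  item 4: 5 − 3 = 2
  item 7: 5 − 2 = 3
  item 8: 5 − 3 = 2
  item 10: 5 − 3 = 2
  item 11: 5 − 4 = 1
  item 14: 5 − 2 = 3
  item 15: 5 − 4 = 1
  item 16: 5 − 1 = 4
  item 18: 5 − 2 = 3
Scored responses: 2, 3, 3, 2, 4, 2, 3, 2, 4, 2, 1, 1, 3, 3, 1, 4, 4, 3, 3
Total = 2 + 3 + 3 + 2 + 4 + 2 + 3 + 2 + 4 + 2 + 1 + 1 + 3 + 3 + 1 + 4 + 4 + 3 + 3 = 50

50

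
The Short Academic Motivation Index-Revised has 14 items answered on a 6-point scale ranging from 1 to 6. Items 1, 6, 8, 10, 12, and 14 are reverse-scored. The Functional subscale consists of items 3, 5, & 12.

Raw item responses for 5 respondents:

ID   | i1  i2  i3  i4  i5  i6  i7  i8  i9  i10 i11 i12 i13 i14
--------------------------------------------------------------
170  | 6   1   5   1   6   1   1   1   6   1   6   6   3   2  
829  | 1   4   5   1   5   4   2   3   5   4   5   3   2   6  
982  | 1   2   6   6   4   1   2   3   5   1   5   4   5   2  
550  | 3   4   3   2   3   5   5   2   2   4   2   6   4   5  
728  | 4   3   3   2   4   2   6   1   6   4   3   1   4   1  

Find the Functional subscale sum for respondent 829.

Respondent 829 raw: 1, 4, 5, 1, 5, 4, 2, 3, 5, 4, 5, 3, 2, 6.
Functional items: 3, 5, 12.
Reverse-coded (reversed = (1+6) − raw = 7 − raw):
  item 3: 5
  item 5: 5
  item 12: 7 − 3 = 4
Sum = 5 + 5 + 4 = 14

14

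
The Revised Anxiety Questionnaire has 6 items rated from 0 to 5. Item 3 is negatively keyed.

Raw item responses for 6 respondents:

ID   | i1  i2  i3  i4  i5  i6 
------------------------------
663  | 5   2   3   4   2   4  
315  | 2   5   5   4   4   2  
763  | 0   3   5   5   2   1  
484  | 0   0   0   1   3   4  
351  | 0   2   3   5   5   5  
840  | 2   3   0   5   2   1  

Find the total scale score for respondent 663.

Respondent 663 raw: 5, 2, 3, 4, 2, 4.
Reverse-coded (reversed = (0+5) − raw = 5 − raw):
  item 1: 5
  item 2: 2
  item 3: 5 − 3 = 2
  item 4: 4
  item 5: 2
  item 6: 4
Sum = 5 + 2 + 2 + 4 + 2 + 4 = 19

19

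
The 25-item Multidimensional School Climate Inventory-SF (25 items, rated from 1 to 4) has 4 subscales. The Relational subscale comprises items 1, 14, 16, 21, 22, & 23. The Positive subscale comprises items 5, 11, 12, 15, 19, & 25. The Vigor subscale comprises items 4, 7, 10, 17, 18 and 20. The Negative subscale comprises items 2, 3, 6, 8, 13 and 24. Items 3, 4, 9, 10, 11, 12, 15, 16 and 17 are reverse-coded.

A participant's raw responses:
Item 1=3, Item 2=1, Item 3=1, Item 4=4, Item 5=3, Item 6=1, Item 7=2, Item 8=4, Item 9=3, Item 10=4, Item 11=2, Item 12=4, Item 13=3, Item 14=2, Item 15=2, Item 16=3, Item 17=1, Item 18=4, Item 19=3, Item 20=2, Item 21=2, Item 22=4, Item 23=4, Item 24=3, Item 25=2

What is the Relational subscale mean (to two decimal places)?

Relational items: 1, 14, 16, 21, 22, 23.
Of these, item 16 is reverse-coded; reverse-coded value = 5 − response.
  item 1: 3
  item 14: 2
  item 16: 5 − 3 = 2
  item 21: 2
  item 22: 4
  item 23: 4
Sum = 3 + 2 + 2 + 2 + 4 + 4 = 17
Mean = 17 / 6 = 2.83

2.83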